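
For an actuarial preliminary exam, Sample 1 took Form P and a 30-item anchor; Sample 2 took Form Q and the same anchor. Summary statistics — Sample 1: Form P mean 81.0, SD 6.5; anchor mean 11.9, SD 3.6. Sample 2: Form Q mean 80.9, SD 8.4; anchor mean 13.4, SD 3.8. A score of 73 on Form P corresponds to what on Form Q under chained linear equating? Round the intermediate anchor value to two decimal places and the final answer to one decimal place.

Form P → anchor (Sample 1): v = (3.6/6.5)(73 − 81.0) + 11.9 = 7.47
anchor → Form Q (Sample 2): y = (8.4/3.8)(7.47 − 13.4) + 80.9 = 67.8

67.8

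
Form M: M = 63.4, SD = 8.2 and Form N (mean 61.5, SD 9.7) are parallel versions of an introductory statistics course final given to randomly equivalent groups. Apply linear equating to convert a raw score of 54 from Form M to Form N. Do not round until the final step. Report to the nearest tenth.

50.4

Linear equating: y = (SD_Y/SD_X)(x − M_X) + M_Y
y = (9.7/8.2)(54 − 63.4) + 61.5
y = 1.182927 × -9.4 + 61.5 = -11.1195 + 61.5 = 50.4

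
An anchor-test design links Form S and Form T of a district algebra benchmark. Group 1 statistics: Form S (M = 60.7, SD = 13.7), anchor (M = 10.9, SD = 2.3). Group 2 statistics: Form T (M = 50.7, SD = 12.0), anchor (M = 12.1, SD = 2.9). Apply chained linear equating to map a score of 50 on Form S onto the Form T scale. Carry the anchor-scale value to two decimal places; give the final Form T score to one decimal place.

Form S → anchor (Group 1): v = (2.3/13.7)(50 − 60.7) + 10.9 = 9.10
anchor → Form T (Group 2): y = (12.0/2.9)(9.10 − 12.1) + 50.7 = 38.3

38.3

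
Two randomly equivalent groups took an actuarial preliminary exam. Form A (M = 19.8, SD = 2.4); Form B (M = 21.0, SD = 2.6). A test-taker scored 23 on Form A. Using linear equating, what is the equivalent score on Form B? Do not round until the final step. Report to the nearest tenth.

Linear equating: y = (SD_Y/SD_X)(x − M_X) + M_Y
y = (2.6/2.4)(23 − 19.8) + 21.0
y = 1.083333 × 3.2 + 21.0 = 3.4667 + 21.0 = 24.5

24.5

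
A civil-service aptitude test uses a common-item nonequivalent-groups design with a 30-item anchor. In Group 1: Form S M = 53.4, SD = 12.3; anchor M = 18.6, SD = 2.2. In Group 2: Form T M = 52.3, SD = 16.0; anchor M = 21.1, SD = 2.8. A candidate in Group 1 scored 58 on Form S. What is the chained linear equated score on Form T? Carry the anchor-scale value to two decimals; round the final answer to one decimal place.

Form S → anchor (Group 1): v = (2.2/12.3)(58 − 53.4) + 18.6 = 19.42
anchor → Form T (Group 2): y = (16.0/2.8)(19.42 − 21.1) + 52.3 = 42.7

42.7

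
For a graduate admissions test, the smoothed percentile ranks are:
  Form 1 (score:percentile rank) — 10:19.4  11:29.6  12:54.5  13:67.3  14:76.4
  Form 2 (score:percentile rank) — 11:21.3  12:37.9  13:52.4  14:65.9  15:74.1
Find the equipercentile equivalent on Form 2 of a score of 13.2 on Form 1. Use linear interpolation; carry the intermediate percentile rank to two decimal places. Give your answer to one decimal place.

PR of 13.2 on Form 1: 67.3 + (13.2 − 13)/(14 − 13) × (76.4 − 67.3) = 69.12
On Form 2, PR 69.12 falls between score 14 (PR 65.9) and 15 (PR 74.1).
Interpolate: 14 + (69.12 − 65.9)/(74.1 − 65.9) × (15 − 14) = 14.4

14.4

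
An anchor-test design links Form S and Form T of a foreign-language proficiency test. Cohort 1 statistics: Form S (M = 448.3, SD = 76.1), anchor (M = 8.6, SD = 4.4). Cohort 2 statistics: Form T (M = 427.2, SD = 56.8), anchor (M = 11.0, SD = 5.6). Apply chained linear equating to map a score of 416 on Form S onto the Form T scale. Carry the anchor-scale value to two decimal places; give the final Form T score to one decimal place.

383.9

Form S → anchor (Cohort 1): v = (4.4/76.1)(416 − 448.3) + 8.6 = 6.73
anchor → Form T (Cohort 2): y = (56.8/5.6)(6.73 − 11.0) + 427.2 = 383.9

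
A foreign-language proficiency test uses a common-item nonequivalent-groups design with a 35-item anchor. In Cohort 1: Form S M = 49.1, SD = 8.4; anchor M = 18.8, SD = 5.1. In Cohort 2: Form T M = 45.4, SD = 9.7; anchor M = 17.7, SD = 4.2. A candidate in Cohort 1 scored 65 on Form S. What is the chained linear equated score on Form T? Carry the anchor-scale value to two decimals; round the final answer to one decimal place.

Form S → anchor (Cohort 1): v = (5.1/8.4)(65 − 49.1) + 18.8 = 28.45
anchor → Form T (Cohort 2): y = (9.7/4.2)(28.45 − 17.7) + 45.4 = 70.2

70.2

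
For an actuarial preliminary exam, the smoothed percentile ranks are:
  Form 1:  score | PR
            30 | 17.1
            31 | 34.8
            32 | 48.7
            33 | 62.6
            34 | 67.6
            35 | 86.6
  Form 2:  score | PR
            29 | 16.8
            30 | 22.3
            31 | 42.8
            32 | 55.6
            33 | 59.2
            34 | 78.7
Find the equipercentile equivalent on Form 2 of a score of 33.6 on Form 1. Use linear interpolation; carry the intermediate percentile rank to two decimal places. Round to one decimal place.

33.3

PR of 33.6 on Form 1: 62.6 + (33.6 − 33)/(34 − 33) × (67.6 − 62.6) = 65.60
On Form 2, PR 65.60 falls between score 33 (PR 59.2) and 34 (PR 78.7).
Interpolate: 33 + (65.60 − 59.2)/(78.7 − 59.2) × (34 − 33) = 33.3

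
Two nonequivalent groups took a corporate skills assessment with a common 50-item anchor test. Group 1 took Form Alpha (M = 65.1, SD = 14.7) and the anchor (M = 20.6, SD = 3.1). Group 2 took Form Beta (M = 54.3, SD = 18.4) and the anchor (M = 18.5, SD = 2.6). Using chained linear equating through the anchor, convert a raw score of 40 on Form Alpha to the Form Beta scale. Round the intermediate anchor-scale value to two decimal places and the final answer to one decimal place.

Form Alpha → anchor (Group 1): v = (3.1/14.7)(40 − 65.1) + 20.6 = 15.31
anchor → Form Beta (Group 2): y = (18.4/2.6)(15.31 − 18.5) + 54.3 = 31.7

31.7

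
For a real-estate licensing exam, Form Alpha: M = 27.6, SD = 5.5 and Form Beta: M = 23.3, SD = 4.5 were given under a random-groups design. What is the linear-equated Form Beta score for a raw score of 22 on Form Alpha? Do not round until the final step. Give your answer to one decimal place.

Linear equating: y = (SD_Y/SD_X)(x − M_X) + M_Y
y = (4.5/5.5)(22 − 27.6) + 23.3
y = 0.818182 × -5.6 + 23.3 = -4.5818 + 23.3 = 18.7

18.7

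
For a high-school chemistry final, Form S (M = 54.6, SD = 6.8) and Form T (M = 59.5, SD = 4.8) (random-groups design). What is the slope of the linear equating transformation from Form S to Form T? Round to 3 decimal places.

0.706

A = SD_Y / SD_X = 4.8 / 6.8 = 0.706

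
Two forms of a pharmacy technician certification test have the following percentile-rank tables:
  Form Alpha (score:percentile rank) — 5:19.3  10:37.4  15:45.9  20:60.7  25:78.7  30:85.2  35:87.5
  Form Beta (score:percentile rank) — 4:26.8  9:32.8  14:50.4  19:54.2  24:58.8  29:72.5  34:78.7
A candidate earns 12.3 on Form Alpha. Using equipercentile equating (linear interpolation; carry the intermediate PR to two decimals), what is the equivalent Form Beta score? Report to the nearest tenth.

11.4

PR of 12.3 on Form Alpha: 37.4 + (12.3 − 10)/(15 − 10) × (45.9 − 37.4) = 41.31
On Form Beta, PR 41.31 falls between score 9 (PR 32.8) and 14 (PR 50.4).
Interpolate: 9 + (41.31 − 32.8)/(50.4 − 32.8) × (14 − 9) = 11.4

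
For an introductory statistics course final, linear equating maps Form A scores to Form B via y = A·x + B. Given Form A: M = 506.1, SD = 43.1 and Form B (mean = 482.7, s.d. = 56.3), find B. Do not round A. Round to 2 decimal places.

A = SD_Y / SD_X = 56.3 / 43.1 = 1.306265
B = M_Y − A·M_X = 482.7 − 1.306265 × 506.1 = -178.40

-178.40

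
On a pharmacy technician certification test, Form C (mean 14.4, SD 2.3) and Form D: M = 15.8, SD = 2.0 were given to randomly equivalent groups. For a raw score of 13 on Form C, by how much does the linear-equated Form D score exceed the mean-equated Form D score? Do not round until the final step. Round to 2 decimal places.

0.18

Mean-equated: 13 + (15.8 − 14.4) = 14.40
Linear-equated: (2.0/2.3)(13 − 14.4) + 15.8 = 14.583
Difference = 14.583 − 14.40 = 0.18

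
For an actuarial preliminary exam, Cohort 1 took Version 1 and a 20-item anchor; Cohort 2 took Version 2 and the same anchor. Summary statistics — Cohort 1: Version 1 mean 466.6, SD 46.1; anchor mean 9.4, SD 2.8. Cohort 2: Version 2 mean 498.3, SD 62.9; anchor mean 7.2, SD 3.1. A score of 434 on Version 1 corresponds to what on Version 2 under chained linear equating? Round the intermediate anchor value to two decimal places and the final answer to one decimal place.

502.8

Version 1 → anchor (Cohort 1): v = (2.8/46.1)(434 − 466.6) + 9.4 = 7.42
anchor → Version 2 (Cohort 2): y = (62.9/3.1)(7.42 − 7.2) + 498.3 = 502.8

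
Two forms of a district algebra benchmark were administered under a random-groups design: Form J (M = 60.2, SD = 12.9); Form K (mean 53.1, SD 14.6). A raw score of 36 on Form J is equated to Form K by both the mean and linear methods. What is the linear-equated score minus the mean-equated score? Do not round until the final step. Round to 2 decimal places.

Mean-equated: 36 + (53.1 − 60.2) = 28.90
Linear-equated: (14.6/12.9)(36 − 60.2) + 53.1 = 25.711
Difference = 25.711 − 28.90 = -3.19

-3.19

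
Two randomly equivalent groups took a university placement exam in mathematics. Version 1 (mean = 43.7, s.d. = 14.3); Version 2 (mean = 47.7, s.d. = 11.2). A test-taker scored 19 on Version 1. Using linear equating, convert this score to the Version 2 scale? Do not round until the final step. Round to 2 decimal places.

28.35

Linear equating: y = (SD_Y/SD_X)(x − M_X) + M_Y
y = (11.2/14.3)(19 − 43.7) + 47.7
y = 0.783217 × -24.7 + 47.7 = -19.3455 + 47.7 = 28.35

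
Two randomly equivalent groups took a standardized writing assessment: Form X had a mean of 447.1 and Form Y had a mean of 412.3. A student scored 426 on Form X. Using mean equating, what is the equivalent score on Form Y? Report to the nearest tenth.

Mean equating: y = x + (M_Y − M_X) = 426 + (412.3 − 447.1) = 391.2

391.2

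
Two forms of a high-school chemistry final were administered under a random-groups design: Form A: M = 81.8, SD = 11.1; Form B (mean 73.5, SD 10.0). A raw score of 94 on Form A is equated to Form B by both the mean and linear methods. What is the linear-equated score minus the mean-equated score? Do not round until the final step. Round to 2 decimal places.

Mean-equated: 94 + (73.5 − 81.8) = 85.70
Linear-equated: (10.0/11.1)(94 − 81.8) + 73.5 = 84.491
Difference = 84.491 − 85.70 = -1.21

-1.21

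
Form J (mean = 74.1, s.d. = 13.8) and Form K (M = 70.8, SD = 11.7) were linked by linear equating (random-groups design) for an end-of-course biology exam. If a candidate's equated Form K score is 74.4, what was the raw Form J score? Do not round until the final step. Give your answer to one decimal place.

Invert y = (SD_Y/SD_X)(x − M_X) + M_Y:
x = (SD_X/SD_Y)(y − M_Y) + M_X = (13.8/11.7)(74.4 − 70.8) + 74.1
x = 1.179487 × 3.600 + 74.1 = 78.3

78.3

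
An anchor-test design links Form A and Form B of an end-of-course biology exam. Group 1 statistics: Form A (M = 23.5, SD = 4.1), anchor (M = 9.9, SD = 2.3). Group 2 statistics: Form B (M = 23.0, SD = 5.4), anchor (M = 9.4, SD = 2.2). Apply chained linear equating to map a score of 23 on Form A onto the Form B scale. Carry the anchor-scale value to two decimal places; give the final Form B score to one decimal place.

23.5

Form A → anchor (Group 1): v = (2.3/4.1)(23 − 23.5) + 9.9 = 9.62
anchor → Form B (Group 2): y = (5.4/2.2)(9.62 − 9.4) + 23.0 = 23.5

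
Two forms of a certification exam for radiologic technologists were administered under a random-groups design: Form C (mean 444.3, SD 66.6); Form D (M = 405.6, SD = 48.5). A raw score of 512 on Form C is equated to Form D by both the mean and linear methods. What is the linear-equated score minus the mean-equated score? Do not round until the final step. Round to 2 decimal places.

-18.40

Mean-equated: 512 + (405.6 − 444.3) = 473.30
Linear-equated: (48.5/66.6)(512 − 444.3) + 405.6 = 454.901
Difference = 454.901 − 473.30 = -18.40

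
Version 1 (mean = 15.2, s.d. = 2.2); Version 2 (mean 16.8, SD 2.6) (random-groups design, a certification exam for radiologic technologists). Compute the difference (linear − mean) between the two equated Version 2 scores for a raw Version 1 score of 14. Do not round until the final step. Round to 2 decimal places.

Mean-equated: 14 + (16.8 − 15.2) = 15.60
Linear-equated: (2.6/2.2)(14 − 15.2) + 16.8 = 15.382
Difference = 15.382 − 15.60 = -0.22

-0.22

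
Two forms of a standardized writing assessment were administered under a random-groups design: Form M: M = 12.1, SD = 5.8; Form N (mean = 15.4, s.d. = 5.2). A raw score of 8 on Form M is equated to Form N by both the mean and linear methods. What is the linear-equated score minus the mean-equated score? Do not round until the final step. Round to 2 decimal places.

0.42

Mean-equated: 8 + (15.4 − 12.1) = 11.30
Linear-equated: (5.2/5.8)(8 − 12.1) + 15.4 = 11.724
Difference = 11.724 − 11.30 = 0.42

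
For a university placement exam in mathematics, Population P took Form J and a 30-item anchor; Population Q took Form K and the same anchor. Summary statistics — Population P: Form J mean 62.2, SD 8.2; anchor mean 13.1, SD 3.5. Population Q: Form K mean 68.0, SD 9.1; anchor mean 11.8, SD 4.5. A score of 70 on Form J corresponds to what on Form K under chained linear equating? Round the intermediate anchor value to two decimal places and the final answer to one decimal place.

Form J → anchor (Population P): v = (3.5/8.2)(70 − 62.2) + 13.1 = 16.43
anchor → Form K (Population Q): y = (9.1/4.5)(16.43 − 11.8) + 68.0 = 77.4

77.4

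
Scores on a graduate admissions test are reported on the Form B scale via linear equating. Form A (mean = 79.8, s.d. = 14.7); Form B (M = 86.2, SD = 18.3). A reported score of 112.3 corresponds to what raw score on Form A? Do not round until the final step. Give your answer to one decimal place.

100.8

Invert y = (SD_Y/SD_X)(x − M_X) + M_Y:
x = (SD_X/SD_Y)(y − M_Y) + M_X = (14.7/18.3)(112.3 − 86.2) + 79.8
x = 0.803279 × 26.100 + 79.8 = 100.8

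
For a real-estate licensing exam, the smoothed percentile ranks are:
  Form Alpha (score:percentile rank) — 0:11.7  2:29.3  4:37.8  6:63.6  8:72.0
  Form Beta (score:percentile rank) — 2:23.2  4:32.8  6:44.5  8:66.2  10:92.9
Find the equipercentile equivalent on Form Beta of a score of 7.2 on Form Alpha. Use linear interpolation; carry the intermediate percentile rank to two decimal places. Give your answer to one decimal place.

PR of 7.2 on Form Alpha: 63.6 + (7.2 − 6)/(8 − 6) × (72.0 − 63.6) = 68.64
On Form Beta, PR 68.64 falls between score 8 (PR 66.2) and 10 (PR 92.9).
Interpolate: 8 + (68.64 − 66.2)/(92.9 − 66.2) × (10 − 8) = 8.2

8.2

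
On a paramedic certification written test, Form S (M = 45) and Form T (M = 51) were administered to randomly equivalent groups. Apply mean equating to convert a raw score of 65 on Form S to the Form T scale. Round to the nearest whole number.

71

Mean equating: y = x + (M_Y − M_X) = 65 + (51 − 45) = 71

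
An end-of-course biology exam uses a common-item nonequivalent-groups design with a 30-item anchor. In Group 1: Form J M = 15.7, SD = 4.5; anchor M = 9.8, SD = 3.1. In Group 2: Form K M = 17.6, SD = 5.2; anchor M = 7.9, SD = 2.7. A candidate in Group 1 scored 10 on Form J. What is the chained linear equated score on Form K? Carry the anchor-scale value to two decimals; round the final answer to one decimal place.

13.7

Form J → anchor (Group 1): v = (3.1/4.5)(10 − 15.7) + 9.8 = 5.87
anchor → Form K (Group 2): y = (5.2/2.7)(5.87 − 7.9) + 17.6 = 13.7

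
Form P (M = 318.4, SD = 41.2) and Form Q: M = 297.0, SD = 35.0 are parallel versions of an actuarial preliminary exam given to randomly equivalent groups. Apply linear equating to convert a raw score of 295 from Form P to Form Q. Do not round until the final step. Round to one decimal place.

Linear equating: y = (SD_Y/SD_X)(x − M_X) + M_Y
y = (35.0/41.2)(295 − 318.4) + 297.0
y = 0.849515 × -23.4 + 297.0 = -19.8786 + 297.0 = 277.1

277.1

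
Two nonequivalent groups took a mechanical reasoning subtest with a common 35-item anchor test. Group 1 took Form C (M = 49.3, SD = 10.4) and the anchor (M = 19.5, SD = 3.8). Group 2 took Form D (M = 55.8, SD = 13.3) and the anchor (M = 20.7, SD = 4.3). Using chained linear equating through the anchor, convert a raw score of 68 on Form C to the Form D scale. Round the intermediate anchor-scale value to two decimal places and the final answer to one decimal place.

Form C → anchor (Group 1): v = (3.8/10.4)(68 − 49.3) + 19.5 = 26.33
anchor → Form D (Group 2): y = (13.3/4.3)(26.33 − 20.7) + 55.8 = 73.2

73.2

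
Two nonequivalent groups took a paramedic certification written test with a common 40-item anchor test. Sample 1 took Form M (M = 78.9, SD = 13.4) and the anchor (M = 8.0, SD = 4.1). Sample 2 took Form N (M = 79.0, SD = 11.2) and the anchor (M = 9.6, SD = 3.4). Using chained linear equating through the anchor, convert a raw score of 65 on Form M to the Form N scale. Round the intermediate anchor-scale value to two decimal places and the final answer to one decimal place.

59.7

Form M → anchor (Sample 1): v = (4.1/13.4)(65 − 78.9) + 8.0 = 3.75
anchor → Form N (Sample 2): y = (11.2/3.4)(3.75 − 9.6) + 79.0 = 59.7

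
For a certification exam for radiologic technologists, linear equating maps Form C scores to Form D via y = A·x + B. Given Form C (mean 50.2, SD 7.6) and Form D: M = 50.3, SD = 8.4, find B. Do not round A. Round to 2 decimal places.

A = SD_Y / SD_X = 8.4 / 7.6 = 1.105263
B = M_Y − A·M_X = 50.3 − 1.105263 × 50.2 = -5.18

-5.18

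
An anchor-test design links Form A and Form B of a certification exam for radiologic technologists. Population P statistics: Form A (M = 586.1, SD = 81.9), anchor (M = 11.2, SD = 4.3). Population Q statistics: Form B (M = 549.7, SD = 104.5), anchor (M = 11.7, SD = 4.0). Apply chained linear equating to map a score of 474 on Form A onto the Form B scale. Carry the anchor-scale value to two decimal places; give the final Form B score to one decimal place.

382.8

Form A → anchor (Population P): v = (4.3/81.9)(474 − 586.1) + 11.2 = 5.31
anchor → Form B (Population Q): y = (104.5/4.0)(5.31 − 11.7) + 549.7 = 382.8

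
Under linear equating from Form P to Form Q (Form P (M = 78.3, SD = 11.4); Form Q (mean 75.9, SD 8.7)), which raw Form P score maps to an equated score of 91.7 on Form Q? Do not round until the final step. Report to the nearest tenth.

99.0

Invert y = (SD_Y/SD_X)(x − M_X) + M_Y:
x = (SD_X/SD_Y)(y − M_Y) + M_X = (11.4/8.7)(91.7 − 75.9) + 78.3
x = 1.310345 × 15.800 + 78.3 = 99.0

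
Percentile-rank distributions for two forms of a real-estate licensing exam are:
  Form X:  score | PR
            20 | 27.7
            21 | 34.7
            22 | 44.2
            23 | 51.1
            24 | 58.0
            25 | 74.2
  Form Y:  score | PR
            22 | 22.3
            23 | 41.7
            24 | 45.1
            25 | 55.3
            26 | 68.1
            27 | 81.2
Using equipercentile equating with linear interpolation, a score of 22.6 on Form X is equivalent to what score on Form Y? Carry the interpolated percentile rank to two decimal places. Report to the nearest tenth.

PR of 22.6 on Form X: 44.2 + (22.6 − 22)/(23 − 22) × (51.1 − 44.2) = 48.34
On Form Y, PR 48.34 falls between score 24 (PR 45.1) and 25 (PR 55.3).
Interpolate: 24 + (48.34 − 45.1)/(55.3 − 45.1) × (25 − 24) = 24.3

24.3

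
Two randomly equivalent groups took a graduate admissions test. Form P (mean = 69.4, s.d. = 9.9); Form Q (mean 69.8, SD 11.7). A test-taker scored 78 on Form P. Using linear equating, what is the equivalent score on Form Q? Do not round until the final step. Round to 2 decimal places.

79.96

Linear equating: y = (SD_Y/SD_X)(x − M_X) + M_Y
y = (11.7/9.9)(78 − 69.4) + 69.8
y = 1.181818 × 8.6 + 69.8 = 10.1636 + 69.8 = 79.96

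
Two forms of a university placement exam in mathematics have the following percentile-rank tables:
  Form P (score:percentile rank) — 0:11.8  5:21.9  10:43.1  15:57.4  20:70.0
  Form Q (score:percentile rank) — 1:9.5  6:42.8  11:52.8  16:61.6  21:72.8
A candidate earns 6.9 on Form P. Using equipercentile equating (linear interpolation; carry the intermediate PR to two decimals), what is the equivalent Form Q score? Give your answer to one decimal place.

4.1

PR of 6.9 on Form P: 21.9 + (6.9 − 5)/(10 − 5) × (43.1 − 21.9) = 29.96
On Form Q, PR 29.96 falls between score 1 (PR 9.5) and 6 (PR 42.8).
Interpolate: 1 + (29.96 − 9.5)/(42.8 − 9.5) × (6 − 1) = 4.1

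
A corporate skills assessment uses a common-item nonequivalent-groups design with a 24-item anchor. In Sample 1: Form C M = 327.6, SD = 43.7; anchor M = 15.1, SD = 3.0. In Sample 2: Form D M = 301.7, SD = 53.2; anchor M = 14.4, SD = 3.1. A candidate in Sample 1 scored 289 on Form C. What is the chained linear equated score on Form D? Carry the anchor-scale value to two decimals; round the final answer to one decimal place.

Form C → anchor (Sample 1): v = (3.0/43.7)(289 − 327.6) + 15.1 = 12.45
anchor → Form D (Sample 2): y = (53.2/3.1)(12.45 − 14.4) + 301.7 = 268.2

268.2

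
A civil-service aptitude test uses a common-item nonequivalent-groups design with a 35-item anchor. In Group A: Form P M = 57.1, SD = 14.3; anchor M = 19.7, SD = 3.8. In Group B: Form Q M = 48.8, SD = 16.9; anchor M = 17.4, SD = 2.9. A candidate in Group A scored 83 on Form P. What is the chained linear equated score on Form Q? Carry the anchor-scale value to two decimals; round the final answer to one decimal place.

Form P → anchor (Group A): v = (3.8/14.3)(83 − 57.1) + 19.7 = 26.58
anchor → Form Q (Group B): y = (16.9/2.9)(26.58 − 17.4) + 48.8 = 102.3

102.3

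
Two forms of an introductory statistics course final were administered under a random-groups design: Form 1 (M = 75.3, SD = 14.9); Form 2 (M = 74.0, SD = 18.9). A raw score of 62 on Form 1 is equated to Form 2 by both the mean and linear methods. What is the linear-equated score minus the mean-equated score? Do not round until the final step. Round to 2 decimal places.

-3.57

Mean-equated: 62 + (74.0 − 75.3) = 60.70
Linear-equated: (18.9/14.9)(62 − 75.3) + 74.0 = 57.130
Difference = 57.130 − 60.70 = -3.57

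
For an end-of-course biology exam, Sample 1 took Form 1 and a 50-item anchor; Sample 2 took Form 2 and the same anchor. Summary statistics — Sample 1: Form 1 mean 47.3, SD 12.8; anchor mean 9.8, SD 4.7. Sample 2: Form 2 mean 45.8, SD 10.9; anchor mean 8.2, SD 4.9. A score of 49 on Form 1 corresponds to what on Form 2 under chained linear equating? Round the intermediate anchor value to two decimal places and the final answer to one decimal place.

Form 1 → anchor (Sample 1): v = (4.7/12.8)(49 − 47.3) + 9.8 = 10.42
anchor → Form 2 (Sample 2): y = (10.9/4.9)(10.42 − 8.2) + 45.8 = 50.7

50.7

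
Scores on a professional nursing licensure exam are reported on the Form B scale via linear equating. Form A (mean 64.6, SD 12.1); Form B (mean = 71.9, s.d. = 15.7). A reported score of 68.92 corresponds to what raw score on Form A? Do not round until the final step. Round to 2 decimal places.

Invert y = (SD_Y/SD_X)(x − M_X) + M_Y:
x = (SD_X/SD_Y)(y − M_Y) + M_X = (12.1/15.7)(68.92 − 71.9) + 64.6
x = 0.770701 × -2.980 + 64.6 = 62.30

62.30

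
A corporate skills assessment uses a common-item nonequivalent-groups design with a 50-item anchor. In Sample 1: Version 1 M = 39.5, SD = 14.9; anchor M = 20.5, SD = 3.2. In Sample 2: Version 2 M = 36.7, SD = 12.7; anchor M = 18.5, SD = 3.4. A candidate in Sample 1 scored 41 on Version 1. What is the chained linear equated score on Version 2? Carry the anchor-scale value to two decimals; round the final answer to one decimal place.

Version 1 → anchor (Sample 1): v = (3.2/14.9)(41 − 39.5) + 20.5 = 20.82
anchor → Version 2 (Sample 2): y = (12.7/3.4)(20.82 − 18.5) + 36.7 = 45.4

45.4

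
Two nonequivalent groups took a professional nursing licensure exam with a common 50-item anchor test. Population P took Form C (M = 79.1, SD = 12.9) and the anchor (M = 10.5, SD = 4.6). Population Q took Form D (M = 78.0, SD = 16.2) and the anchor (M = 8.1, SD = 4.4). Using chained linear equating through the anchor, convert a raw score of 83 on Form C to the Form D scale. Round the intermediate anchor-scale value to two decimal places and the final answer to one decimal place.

Form C → anchor (Population P): v = (4.6/12.9)(83 − 79.1) + 10.5 = 11.89
anchor → Form D (Population Q): y = (16.2/4.4)(11.89 − 8.1) + 78.0 = 92.0

92.0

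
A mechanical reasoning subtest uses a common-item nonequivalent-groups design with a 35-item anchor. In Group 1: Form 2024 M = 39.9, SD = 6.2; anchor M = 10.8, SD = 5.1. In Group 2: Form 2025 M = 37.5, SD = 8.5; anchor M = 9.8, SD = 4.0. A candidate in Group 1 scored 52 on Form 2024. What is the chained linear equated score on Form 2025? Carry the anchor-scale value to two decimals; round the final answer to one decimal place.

Form 2024 → anchor (Group 1): v = (5.1/6.2)(52 − 39.9) + 10.8 = 20.75
anchor → Form 2025 (Group 2): y = (8.5/4.0)(20.75 − 9.8) + 37.5 = 60.8

60.8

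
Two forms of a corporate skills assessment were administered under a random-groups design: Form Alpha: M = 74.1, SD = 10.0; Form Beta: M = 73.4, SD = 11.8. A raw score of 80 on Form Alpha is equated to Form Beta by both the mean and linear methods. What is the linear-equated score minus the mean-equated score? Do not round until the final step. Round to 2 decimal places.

Mean-equated: 80 + (73.4 − 74.1) = 79.30
Linear-equated: (11.8/10.0)(80 − 74.1) + 73.4 = 80.362
Difference = 80.362 − 79.30 = 1.06

1.06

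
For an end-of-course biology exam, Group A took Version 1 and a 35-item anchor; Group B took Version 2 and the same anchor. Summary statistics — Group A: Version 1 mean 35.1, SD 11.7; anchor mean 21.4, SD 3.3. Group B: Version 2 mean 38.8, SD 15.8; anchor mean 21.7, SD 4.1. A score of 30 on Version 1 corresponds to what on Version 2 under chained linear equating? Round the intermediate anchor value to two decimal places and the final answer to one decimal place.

32.1

Version 1 → anchor (Group A): v = (3.3/11.7)(30 − 35.1) + 21.4 = 19.96
anchor → Version 2 (Group B): y = (15.8/4.1)(19.96 − 21.7) + 38.8 = 32.1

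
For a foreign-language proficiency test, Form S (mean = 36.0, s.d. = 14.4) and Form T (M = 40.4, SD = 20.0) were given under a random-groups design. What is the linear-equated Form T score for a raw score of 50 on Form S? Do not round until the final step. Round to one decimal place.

Linear equating: y = (SD_Y/SD_X)(x − M_X) + M_Y
y = (20.0/14.4)(50 − 36.0) + 40.4
y = 1.388889 × 14.0 + 40.4 = 19.4444 + 40.4 = 59.8

59.8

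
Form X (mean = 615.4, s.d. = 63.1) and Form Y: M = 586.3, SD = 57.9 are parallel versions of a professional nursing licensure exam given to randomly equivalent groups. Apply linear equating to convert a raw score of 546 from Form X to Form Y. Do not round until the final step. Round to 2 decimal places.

522.62

Linear equating: y = (SD_Y/SD_X)(x − M_X) + M_Y
y = (57.9/63.1)(546 − 615.4) + 586.3
y = 0.917591 × -69.4 + 586.3 = -63.6808 + 586.3 = 522.62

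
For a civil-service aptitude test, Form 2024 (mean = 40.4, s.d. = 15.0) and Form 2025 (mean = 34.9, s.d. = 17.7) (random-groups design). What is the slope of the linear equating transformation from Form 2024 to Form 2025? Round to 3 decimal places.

1.180

A = SD_Y / SD_X = 17.7 / 15.0 = 1.180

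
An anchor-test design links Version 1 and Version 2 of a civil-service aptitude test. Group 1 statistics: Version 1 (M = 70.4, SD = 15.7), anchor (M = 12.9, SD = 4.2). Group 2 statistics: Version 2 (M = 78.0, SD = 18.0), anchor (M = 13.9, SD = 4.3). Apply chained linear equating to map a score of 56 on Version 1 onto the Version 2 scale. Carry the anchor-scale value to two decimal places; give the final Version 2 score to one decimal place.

Version 1 → anchor (Group 1): v = (4.2/15.7)(56 − 70.4) + 12.9 = 9.05
anchor → Version 2 (Group 2): y = (18.0/4.3)(9.05 − 13.9) + 78.0 = 57.7

57.7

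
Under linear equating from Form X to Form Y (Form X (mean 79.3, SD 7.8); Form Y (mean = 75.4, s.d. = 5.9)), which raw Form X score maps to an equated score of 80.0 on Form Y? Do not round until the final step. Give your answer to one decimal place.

Invert y = (SD_Y/SD_X)(x − M_X) + M_Y:
x = (SD_X/SD_Y)(y − M_Y) + M_X = (7.8/5.9)(80.0 − 75.4) + 79.3
x = 1.322034 × 4.600 + 79.3 = 85.4

85.4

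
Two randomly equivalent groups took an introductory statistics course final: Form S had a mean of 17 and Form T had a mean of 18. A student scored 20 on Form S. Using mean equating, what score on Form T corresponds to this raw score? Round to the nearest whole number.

Mean equating: y = x + (M_Y − M_X) = 20 + (18 − 17) = 21

21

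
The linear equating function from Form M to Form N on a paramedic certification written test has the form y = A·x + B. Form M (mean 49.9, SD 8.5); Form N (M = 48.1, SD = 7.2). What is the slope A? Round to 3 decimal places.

0.847

A = SD_Y / SD_X = 7.2 / 8.5 = 0.847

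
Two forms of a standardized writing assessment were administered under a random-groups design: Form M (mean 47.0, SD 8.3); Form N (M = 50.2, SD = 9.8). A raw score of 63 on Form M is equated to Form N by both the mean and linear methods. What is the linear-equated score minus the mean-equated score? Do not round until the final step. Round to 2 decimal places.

2.89

Mean-equated: 63 + (50.2 − 47.0) = 66.20
Linear-equated: (9.8/8.3)(63 − 47.0) + 50.2 = 69.092
Difference = 69.092 − 66.20 = 2.89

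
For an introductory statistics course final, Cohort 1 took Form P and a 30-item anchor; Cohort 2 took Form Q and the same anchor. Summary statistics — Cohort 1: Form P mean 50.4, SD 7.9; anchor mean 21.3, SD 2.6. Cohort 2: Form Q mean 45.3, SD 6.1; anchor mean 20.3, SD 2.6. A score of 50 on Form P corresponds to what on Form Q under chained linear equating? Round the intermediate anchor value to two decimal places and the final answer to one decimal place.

47.3

Form P → anchor (Cohort 1): v = (2.6/7.9)(50 − 50.4) + 21.3 = 21.17
anchor → Form Q (Cohort 2): y = (6.1/2.6)(21.17 − 20.3) + 45.3 = 47.3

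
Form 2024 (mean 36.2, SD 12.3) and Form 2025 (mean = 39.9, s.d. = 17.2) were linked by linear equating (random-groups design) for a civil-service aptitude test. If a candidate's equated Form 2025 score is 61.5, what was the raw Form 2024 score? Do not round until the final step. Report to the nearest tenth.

51.6

Invert y = (SD_Y/SD_X)(x − M_X) + M_Y:
x = (SD_X/SD_Y)(y − M_Y) + M_X = (12.3/17.2)(61.5 − 39.9) + 36.2
x = 0.715116 × 21.600 + 36.2 = 51.6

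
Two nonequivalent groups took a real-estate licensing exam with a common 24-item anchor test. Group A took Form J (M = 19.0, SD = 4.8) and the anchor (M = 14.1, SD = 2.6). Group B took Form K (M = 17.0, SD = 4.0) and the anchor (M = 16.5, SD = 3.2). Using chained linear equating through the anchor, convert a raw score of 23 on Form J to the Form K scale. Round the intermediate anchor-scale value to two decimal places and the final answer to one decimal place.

Form J → anchor (Group A): v = (2.6/4.8)(23 − 19.0) + 14.1 = 16.27
anchor → Form K (Group B): y = (4.0/3.2)(16.27 − 16.5) + 17.0 = 16.7

16.7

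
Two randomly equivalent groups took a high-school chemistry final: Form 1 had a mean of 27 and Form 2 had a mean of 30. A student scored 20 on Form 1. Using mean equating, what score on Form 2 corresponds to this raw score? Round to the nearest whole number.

23

Mean equating: y = x + (M_Y − M_X) = 20 + (30 − 27) = 23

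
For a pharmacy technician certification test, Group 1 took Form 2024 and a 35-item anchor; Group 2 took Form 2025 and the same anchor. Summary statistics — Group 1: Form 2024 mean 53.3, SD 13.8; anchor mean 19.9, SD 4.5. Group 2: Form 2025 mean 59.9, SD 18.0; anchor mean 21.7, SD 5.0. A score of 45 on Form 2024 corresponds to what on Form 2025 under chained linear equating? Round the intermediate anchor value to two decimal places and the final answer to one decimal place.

Form 2024 → anchor (Group 1): v = (4.5/13.8)(45 − 53.3) + 19.9 = 17.19
anchor → Form 2025 (Group 2): y = (18.0/5.0)(17.19 − 21.7) + 59.9 = 43.7

43.7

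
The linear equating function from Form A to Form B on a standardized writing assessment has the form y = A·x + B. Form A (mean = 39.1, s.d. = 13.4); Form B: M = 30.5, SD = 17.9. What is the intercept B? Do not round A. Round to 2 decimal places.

A = SD_Y / SD_X = 17.9 / 13.4 = 1.335821
B = M_Y − A·M_X = 30.5 − 1.335821 × 39.1 = -21.73

-21.73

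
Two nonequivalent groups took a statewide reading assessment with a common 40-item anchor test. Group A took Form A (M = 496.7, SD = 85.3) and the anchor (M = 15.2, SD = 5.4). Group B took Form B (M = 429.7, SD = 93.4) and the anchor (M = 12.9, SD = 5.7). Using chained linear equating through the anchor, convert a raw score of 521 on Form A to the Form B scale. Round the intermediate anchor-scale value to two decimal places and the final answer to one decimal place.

Form A → anchor (Group A): v = (5.4/85.3)(521 − 496.7) + 15.2 = 16.74
anchor → Form B (Group B): y = (93.4/5.7)(16.74 − 12.9) + 429.7 = 492.6

492.6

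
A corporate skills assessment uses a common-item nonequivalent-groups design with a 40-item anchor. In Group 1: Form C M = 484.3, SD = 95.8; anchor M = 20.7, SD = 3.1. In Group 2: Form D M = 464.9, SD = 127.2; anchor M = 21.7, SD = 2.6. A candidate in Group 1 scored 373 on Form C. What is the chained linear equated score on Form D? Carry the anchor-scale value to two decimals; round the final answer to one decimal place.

Form C → anchor (Group 1): v = (3.1/95.8)(373 − 484.3) + 20.7 = 17.10
anchor → Form D (Group 2): y = (127.2/2.6)(17.10 − 21.7) + 464.9 = 239.9

239.9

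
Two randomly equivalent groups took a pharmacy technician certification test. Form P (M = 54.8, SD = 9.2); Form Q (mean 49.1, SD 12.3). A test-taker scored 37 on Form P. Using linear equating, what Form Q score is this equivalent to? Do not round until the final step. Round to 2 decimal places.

25.30

Linear equating: y = (SD_Y/SD_X)(x − M_X) + M_Y
y = (12.3/9.2)(37 − 54.8) + 49.1
y = 1.336957 × -17.8 + 49.1 = -23.7978 + 49.1 = 25.30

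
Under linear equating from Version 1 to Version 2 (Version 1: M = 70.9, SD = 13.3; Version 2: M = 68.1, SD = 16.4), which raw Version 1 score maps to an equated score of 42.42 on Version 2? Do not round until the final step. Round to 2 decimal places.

50.07

Invert y = (SD_Y/SD_X)(x − M_X) + M_Y:
x = (SD_X/SD_Y)(y − M_Y) + M_X = (13.3/16.4)(42.42 − 68.1) + 70.9
x = 0.810976 × -25.680 + 70.9 = 50.07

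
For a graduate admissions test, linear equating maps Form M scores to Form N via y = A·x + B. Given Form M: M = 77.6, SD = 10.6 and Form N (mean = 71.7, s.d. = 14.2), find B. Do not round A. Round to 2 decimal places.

-32.25

A = SD_Y / SD_X = 14.2 / 10.6 = 1.339623
B = M_Y − A·M_X = 71.7 − 1.339623 × 77.6 = -32.25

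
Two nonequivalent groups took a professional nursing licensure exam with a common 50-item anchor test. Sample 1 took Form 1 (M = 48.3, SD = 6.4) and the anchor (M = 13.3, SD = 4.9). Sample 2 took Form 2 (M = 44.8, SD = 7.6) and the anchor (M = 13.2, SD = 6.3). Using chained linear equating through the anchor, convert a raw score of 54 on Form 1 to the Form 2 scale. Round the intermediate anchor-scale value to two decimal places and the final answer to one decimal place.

50.2

Form 1 → anchor (Sample 1): v = (4.9/6.4)(54 − 48.3) + 13.3 = 17.66
anchor → Form 2 (Sample 2): y = (7.6/6.3)(17.66 − 13.2) + 44.8 = 50.2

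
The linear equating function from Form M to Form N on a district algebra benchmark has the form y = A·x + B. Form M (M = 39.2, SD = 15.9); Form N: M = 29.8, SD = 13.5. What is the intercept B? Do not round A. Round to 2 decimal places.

A = SD_Y / SD_X = 13.5 / 15.9 = 0.849057
B = M_Y − A·M_X = 29.8 − 0.849057 × 39.2 = -3.48

-3.48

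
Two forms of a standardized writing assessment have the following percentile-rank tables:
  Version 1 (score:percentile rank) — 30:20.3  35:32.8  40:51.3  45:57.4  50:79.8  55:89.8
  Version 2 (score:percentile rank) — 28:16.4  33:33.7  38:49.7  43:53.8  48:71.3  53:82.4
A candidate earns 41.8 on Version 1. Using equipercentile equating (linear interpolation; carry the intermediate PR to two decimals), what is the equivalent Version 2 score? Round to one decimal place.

PR of 41.8 on Version 1: 51.3 + (41.8 − 40)/(45 − 40) × (57.4 − 51.3) = 53.50
On Version 2, PR 53.50 falls between score 38 (PR 49.7) and 43 (PR 53.8).
Interpolate: 38 + (53.50 − 49.7)/(53.8 − 49.7) × (43 − 38) = 42.6

42.6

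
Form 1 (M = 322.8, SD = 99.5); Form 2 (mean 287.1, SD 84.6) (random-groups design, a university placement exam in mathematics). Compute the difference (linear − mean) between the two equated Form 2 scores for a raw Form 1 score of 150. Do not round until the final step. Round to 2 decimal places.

25.88

Mean-equated: 150 + (287.1 − 322.8) = 114.30
Linear-equated: (84.6/99.5)(150 − 322.8) + 287.1 = 140.177
Difference = 140.177 − 114.30 = 25.88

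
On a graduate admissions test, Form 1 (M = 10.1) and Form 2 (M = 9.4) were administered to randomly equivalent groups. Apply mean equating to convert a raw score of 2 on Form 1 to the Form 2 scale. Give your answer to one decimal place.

Mean equating: y = x + (M_Y − M_X) = 2 + (9.4 − 10.1) = 1.3

1.3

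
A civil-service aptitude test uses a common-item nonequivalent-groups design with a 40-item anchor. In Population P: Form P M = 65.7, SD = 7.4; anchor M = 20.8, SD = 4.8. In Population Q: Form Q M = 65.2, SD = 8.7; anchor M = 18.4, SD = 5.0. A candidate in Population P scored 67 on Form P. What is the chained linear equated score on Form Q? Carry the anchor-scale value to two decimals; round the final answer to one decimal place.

70.8

Form P → anchor (Population P): v = (4.8/7.4)(67 − 65.7) + 20.8 = 21.64
anchor → Form Q (Population Q): y = (8.7/5.0)(21.64 − 18.4) + 65.2 = 70.8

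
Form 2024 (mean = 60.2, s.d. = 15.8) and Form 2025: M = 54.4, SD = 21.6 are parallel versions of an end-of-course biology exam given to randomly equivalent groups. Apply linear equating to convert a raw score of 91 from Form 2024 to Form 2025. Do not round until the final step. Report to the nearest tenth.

96.5

Linear equating: y = (SD_Y/SD_X)(x − M_X) + M_Y
y = (21.6/15.8)(91 − 60.2) + 54.4
y = 1.367089 × 30.8 + 54.4 = 42.1063 + 54.4 = 96.5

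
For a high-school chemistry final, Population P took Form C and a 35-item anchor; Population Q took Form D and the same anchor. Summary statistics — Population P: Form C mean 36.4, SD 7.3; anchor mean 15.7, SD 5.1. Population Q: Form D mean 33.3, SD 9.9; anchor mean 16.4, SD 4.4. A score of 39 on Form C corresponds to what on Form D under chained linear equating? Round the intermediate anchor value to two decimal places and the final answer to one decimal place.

Form C → anchor (Population P): v = (5.1/7.3)(39 − 36.4) + 15.7 = 17.52
anchor → Form D (Population Q): y = (9.9/4.4)(17.52 − 16.4) + 33.3 = 35.8

35.8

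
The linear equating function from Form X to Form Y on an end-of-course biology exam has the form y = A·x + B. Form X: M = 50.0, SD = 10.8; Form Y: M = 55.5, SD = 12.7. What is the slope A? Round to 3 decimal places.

1.176

A = SD_Y / SD_X = 12.7 / 10.8 = 1.176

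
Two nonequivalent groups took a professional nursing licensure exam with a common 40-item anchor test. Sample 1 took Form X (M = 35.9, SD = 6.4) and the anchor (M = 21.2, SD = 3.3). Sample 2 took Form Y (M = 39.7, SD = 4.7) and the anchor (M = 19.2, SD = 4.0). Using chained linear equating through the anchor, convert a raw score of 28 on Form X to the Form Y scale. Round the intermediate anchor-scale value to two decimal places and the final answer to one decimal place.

37.3

Form X → anchor (Sample 1): v = (3.3/6.4)(28 − 35.9) + 21.2 = 17.13
anchor → Form Y (Sample 2): y = (4.7/4.0)(17.13 − 19.2) + 39.7 = 37.3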